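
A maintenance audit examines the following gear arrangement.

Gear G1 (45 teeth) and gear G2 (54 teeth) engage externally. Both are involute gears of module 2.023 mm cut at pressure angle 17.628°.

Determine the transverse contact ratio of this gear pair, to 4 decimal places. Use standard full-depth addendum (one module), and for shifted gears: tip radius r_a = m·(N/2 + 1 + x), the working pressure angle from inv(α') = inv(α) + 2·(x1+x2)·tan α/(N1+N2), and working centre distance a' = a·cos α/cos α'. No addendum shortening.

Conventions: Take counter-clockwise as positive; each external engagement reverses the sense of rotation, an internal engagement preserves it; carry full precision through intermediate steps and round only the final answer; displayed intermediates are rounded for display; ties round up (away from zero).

recognized (one external pair, fixed centres): single-mesh tooth geometry, m = 2.023, N1 = 45, N2 = 54
base radii: r_b1 = 43.380125, r_b2 = 52.056150
tip radii: r_a1 = 47.540500, r_a2 = 56.644000
no profile shift: α' = α, a' = a
action lengths: √(r_a1²−r_b1²) = 19.449007, √(r_a2²−r_b2²) = 22.331591
base pitch p_b = π·m·cos α = 6.057008
CR = (19.449007 + 22.331591 − 100.138500·sin 17.62800°)/6.057008 = 1.891212
contact ratio ≈ 1.8912

1.8912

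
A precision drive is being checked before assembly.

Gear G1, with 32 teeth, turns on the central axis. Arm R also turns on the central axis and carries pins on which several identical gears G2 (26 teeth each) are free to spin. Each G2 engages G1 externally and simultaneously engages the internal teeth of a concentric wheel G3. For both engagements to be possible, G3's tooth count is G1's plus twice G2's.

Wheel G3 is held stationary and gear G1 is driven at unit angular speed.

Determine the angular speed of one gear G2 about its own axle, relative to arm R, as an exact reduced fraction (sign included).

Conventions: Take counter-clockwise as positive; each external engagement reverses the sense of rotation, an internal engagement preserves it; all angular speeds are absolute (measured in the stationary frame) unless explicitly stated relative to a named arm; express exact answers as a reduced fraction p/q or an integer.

recognized (axles ride arm R): planetary set, 32/26/84 teeth
ring teeth: 32 + 2·26 = 84
32(ω_sun−ω_arm) = −84(ω_ring−ω_arm),  ω_ring = 0, ω_sun = 1
32(1−ω_arm) = −84(0−ω_arm)  ⇒  116·ω_arm = 32  ⇒  ω_arm = 8/29
sun–planet mesh: 32·(1−8/29) = −26·(ω_p−ω_arm)  ⇒  ω_p−ω_arm = -336/377
exact speed ratio = -336/377

-336/377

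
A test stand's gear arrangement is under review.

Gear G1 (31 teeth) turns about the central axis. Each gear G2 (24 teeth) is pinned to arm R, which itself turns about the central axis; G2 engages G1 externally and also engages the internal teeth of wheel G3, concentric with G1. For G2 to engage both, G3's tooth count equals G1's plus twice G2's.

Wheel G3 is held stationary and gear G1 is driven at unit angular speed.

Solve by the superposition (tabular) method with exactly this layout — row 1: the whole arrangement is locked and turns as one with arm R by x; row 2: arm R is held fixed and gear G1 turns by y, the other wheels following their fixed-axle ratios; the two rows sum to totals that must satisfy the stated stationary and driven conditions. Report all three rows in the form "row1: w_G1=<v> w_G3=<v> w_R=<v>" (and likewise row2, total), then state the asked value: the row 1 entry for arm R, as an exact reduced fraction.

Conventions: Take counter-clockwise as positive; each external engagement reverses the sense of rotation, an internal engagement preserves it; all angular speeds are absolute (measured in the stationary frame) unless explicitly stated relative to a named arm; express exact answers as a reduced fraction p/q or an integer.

topology: planetary set — G1 31T / G2 24T / G3 79T, arm = carrier (Willis)
row 1 (train locked, turned with arm): all members turn x
row 2 (arm held, sun turns y): ω_ring = −(31/79)·y, ω_arm = 0
boundary: total ω_ring = x − (31/79)·y = 0 and total ω_sun = x + y = 1  ⇒  y = 79/110, x = 31/110
row 2 ring = −(31/79)·79/110 = -31/110
totals (row 1 + row 2): sun 31/110 + 79/110 = 1, ring 31/110 + (-31/110) = 0, arm 31/110 + 0 = 31/110
asked cell (row1, arm) = 31/110

row1: w_G1=31/110 w_G3=31/110 w_R=31/110
row2: w_G1=79/110 w_G3=-31/110 w_R=0
total: w_G1=1 w_G3=0 w_R=31/110
asked value: 31/110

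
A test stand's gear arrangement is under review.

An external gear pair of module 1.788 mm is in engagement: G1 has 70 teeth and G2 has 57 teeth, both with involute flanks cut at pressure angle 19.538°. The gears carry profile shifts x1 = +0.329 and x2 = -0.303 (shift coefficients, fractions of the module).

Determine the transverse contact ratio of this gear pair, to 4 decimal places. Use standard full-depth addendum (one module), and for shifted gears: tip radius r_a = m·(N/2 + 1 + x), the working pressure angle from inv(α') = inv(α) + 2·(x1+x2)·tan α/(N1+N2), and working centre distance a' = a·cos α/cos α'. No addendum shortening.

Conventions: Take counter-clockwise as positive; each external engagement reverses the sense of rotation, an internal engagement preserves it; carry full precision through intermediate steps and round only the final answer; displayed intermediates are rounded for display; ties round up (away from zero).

single-mesh involute tooth geometry (70T engaging 57T at module 1.788)
base radii: r_b1 = 58.976637, r_b2 = 48.023833
tip radii: r_a1 = 64.956252, r_a2 = 52.204236
inv(α') = inv(19.538°) + 2·(+0.329-0.303)·tan α/(70+57) = 0.01400801  ⇒  α' = 19.60387°
a' = a·cos α / cos α' = 113.5380·cos 19.538°/cos 19.60387° = 113.584413
action lengths: √(r_a1²−r_b1²) = 27.222619, √(r_a2²−r_b2²) = 20.469336
base pitch p_b = π·m·cos α = 5.293731
CR = (27.222619 + 20.469336 − 113.584413·sin 19.60387°)/5.293731 = 1.810191
contact ratio ≈ 1.8102

1.8102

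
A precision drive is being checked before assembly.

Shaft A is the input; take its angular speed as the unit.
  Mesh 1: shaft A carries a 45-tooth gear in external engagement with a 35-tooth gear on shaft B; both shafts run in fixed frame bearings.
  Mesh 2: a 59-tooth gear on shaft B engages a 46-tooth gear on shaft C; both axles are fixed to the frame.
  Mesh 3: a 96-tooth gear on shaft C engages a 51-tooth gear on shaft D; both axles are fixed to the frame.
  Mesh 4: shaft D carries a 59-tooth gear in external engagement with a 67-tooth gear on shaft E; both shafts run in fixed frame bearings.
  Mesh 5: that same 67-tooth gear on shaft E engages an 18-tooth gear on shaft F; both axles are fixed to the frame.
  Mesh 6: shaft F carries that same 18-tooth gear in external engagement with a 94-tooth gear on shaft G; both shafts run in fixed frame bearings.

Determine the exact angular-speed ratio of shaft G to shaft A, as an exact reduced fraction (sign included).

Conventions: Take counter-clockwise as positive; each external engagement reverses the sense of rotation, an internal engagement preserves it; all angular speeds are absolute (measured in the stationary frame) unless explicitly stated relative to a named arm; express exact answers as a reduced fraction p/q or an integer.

250632/128639

class = fixed-axis compound train [6 meshes; 6 ratios multiply, 6 sense flips]
mesh 1 [45T→35T]: running ratio 9/7, sense −
mesh 2 [59T→46T]: running ratio 531/322, sense +
mesh 3 [96T→51T]: running ratio 8496/2737, sense −
mesh 4 [59T→67T]: running ratio 501264/183379, sense +
mesh 5 [67T→18T]: running ratio 27848/2737, sense −
mesh 6 [18T→94T]: running ratio 250632/128639, sense +
ω_out/ω_in = 250632/128639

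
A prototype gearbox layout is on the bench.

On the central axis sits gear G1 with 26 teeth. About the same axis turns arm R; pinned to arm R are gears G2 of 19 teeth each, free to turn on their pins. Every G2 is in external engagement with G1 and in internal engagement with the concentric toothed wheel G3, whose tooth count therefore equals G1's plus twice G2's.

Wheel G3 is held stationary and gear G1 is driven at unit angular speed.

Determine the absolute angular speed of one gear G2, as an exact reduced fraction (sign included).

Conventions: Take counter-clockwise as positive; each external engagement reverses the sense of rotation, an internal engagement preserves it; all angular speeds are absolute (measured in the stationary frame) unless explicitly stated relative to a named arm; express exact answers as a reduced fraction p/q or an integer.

recognized (axles ride arm R): planetary set, 26/19/64 teeth
ring teeth: 26 + 2·19 = 64
26(ω_sun−ω_arm) = −64(ω_ring−ω_arm),  ω_ring = 0, ω_sun = 1
26(1−ω_arm) = −64(0−ω_arm)  ⇒  90·ω_arm = 26  ⇒  ω_arm = 13/45
sun–planet mesh: 26·(1−13/45) = −19·(ω_p−ω_arm)  ⇒  ω_p−ω_arm = -832/855
ω_p = 13/45 − 832/855 = -13/19
exact speed ratio = -13/19

-13/19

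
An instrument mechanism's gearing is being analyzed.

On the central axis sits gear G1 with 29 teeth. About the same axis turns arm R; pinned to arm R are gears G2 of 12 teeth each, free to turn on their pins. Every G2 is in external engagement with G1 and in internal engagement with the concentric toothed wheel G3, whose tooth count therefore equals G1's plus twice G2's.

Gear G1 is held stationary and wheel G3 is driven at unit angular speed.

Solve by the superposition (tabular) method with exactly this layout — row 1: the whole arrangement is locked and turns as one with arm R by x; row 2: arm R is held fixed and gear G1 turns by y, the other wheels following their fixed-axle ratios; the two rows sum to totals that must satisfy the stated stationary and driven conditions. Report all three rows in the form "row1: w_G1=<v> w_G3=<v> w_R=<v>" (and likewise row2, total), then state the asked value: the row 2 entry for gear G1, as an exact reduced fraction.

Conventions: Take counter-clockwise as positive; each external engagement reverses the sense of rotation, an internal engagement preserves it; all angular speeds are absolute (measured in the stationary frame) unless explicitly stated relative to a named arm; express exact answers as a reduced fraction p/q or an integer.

class = planetary set [G3 = 29+2·12 = 53; Willis about the carrier]
superposition row 1 [locked train]: every member turns x
row 2 — arm fixed, fixed-axis ratios: sun y, ring −(29/53)·y, arm 0
boundary: total ω_sun = x + y = 0 and total ω_ring = x − (29/53)·y = 1  ⇒  y = -53/82, x = 53/82
row 2 ring = −(29/53)·(-53/82) = 29/82
totals (row 1 + row 2): sun 53/82 + (-53/82) = 0, ring 53/82 + 29/82 = 1, arm 53/82 + 0 = 53/82
asked cell (row2, sun) = -53/82

row1: w_G1=53/82 w_G3=53/82 w_R=53/82
row2: w_G1=-53/82 w_G3=29/82 w_R=0
total: w_G1=0 w_G3=1 w_R=53/82
asked value: -53/82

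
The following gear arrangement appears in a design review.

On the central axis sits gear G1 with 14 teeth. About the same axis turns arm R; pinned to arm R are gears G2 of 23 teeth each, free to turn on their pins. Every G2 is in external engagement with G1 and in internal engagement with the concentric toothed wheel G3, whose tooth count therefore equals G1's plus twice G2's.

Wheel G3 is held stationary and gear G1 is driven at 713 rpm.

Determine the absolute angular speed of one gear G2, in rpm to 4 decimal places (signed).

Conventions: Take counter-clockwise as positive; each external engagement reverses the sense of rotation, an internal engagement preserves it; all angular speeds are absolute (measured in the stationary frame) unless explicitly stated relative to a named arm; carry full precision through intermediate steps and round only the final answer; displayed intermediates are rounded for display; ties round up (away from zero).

-217.0000 rpm

planetary set (14T centre, 23T on arm, 60T internal) — Willis relation
normalise by the input: solve with ω_sun = 1, then scale by 713 rpm
ring teeth: 14 + 2·23 = 60
14(ω_sun−ω_arm) = −60(ω_ring−ω_arm),  ω_ring = 0, ω_sun = 1
14(1−ω_arm) = −60(0−ω_arm)  ⇒  74·ω_arm = 14  ⇒  ω_arm = 7/37
sun–planet mesh: 14·(1−7/37) = −23·(ω_p−ω_arm)  ⇒  ω_p−ω_arm = -420/851
ω_p = 7/37 − 420/851 = -7/23
scale: ω_p = -7/23 × 713 rpm = -217.0000 rpm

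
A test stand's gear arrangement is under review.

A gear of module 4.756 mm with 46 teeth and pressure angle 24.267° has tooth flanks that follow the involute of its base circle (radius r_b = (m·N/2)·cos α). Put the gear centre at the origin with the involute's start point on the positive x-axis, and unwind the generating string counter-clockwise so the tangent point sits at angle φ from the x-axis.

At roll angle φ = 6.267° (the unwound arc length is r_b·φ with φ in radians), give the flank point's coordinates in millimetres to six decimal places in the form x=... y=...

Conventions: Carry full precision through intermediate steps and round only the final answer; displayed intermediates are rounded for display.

recognized (one wheel, involute flank): single-mesh tooth geometry, m = 4.756, N = 46
pitch radius r_p = m·N/2 = 4.756·46/2 = 109.388000
base radius r_b = r_p·cos α = 109.388000·cos 24.267° = 99.722492
roll angle φ = 6.267° = 0.10937978 rad
x = r_b·(cos φ + φ·sin φ) = 100.317245
y = r_b·(sin φ − φ·cos φ) = 0.043447

x=100.317245 y=0.043447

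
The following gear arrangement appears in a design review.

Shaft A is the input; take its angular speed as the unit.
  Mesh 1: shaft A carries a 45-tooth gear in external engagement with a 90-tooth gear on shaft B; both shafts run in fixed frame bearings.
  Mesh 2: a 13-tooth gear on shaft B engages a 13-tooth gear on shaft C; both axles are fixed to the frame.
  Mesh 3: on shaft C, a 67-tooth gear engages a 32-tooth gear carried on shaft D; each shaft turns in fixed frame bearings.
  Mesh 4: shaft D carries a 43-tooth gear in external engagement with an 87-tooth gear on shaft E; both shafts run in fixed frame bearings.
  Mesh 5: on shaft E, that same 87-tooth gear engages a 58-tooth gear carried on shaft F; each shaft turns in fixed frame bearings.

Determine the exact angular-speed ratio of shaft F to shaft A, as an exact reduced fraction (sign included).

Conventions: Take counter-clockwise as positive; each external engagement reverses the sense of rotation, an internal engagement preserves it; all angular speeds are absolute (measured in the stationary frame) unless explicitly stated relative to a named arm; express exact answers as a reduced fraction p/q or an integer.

class = fixed-axis compound train [5 meshes; 5 ratios multiply, 5 sense flips]
mesh 1 [45T→90T]: running ratio 1/2, sense −
mesh 2 [13T→13T]: running ratio 1/2, sense +
mesh 3 [67T→32T]: running ratio 67/64, sense −
mesh 4 [43T→87T]: running ratio 2881/5568, sense +
mesh 5 [87T→58T]: running ratio 2881/3712, sense −
ω_out/ω_in = -2881/3712

-2881/3712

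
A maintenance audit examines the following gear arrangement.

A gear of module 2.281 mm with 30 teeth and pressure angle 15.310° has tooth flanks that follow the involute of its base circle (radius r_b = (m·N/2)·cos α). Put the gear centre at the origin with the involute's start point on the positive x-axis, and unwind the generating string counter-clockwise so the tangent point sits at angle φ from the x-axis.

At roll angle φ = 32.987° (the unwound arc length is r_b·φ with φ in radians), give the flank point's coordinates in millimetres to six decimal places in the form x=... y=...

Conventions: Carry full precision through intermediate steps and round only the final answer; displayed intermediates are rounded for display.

single-mesh involute tooth geometry (30T wheel at module 2.281)
pitch radius r_p = m·N/2 = 2.281·30/2 = 34.215000
base radius r_b = r_p·cos α = 34.215000·cos 15.310° = 33.000756
roll angle φ = 32.987° = 0.57573176 rad
x = r_b·(cos φ + φ·sin φ) = 38.025139
y = r_b·(sin φ − φ·cos φ) = 2.030481

x=38.025139 y=2.030481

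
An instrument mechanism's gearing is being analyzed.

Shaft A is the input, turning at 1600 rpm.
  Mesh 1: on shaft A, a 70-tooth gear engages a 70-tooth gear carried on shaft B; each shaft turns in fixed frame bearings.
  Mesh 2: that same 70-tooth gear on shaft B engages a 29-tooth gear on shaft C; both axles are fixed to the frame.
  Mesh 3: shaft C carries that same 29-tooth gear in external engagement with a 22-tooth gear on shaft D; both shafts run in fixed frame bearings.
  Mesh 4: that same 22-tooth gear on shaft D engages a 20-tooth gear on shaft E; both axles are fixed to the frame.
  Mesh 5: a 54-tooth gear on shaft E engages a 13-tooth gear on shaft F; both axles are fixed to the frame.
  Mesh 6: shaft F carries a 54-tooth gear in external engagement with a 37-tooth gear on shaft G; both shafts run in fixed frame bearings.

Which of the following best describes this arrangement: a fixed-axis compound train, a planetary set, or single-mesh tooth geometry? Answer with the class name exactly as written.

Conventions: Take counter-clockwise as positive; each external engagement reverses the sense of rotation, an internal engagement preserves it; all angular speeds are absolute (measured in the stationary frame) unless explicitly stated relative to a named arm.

fixed-axis compound train

class = fixed-axis compound train [6 meshes; 6 ratios multiply, 6 sense flips]
classification: fixed-axis compound train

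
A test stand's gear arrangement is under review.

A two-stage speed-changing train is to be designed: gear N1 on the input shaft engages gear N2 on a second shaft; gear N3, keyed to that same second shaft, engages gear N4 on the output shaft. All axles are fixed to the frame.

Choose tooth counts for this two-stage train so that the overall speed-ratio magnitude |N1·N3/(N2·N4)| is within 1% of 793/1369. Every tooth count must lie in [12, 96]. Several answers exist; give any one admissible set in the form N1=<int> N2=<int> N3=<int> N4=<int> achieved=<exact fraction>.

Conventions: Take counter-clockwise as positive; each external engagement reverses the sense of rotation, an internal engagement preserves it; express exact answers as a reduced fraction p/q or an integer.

class = fixed-axis compound train [2-stage, 793/1369 wanted]
target = 793/1369 in lowest terms: an exact hit needs N1·N3 = k·793 and N2·N4 = k·1369 for one integer k, every count in [12, 96]; additionally prefer no 1:1 stage (N1 ≠ N2, N3 ≠ N4)
k = 1: N1·N3 = 793 = 13·61, N2·N4 = 1369 = 37·37
achieved = 13·61/(37·37) = 793/1369; |achieved − target| = 0 ≤ 793/136900 ✓

N1=13 N2=37 N3=61 N4=37 achieved=793/1369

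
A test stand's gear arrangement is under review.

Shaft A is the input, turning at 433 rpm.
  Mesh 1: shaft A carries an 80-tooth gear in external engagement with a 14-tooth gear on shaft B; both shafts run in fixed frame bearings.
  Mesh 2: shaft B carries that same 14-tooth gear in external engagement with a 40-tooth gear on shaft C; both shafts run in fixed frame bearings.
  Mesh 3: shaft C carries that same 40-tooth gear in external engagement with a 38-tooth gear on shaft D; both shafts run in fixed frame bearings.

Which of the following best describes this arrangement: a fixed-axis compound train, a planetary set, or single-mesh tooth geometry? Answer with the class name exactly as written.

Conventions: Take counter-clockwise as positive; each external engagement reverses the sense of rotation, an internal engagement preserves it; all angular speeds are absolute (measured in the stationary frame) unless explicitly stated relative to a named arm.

recognized (4 fixed axles, 3 meshes): fixed-axis compound train
classification: fixed-axis compound train

fixed-axis compound train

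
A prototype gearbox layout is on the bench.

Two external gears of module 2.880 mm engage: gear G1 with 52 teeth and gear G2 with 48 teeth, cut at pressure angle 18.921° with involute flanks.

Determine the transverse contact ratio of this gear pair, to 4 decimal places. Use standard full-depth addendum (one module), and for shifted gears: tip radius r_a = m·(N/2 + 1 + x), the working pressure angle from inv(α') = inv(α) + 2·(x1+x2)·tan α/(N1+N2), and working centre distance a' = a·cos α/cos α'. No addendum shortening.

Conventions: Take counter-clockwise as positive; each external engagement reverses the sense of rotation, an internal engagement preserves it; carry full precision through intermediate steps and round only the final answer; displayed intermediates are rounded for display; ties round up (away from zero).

1.8148

recognized (one external pair, fixed centres): single-mesh tooth geometry, m = 2.880, N1 = 52, N2 = 48
base radii: r_b1 = 70.833977, r_b2 = 65.385210
tip radii: r_a1 = 77.760000, r_a2 = 72.000000
no profile shift: α' = α, a' = a
action lengths: √(r_a1²−r_b1²) = 32.080606, √(r_a2²−r_b2²) = 30.145885
base pitch p_b = π·m·cos α = 8.558904
CR = (32.080606 + 30.145885 − 144.000000·sin 18.92100°)/8.558904 = 1.814771
contact ratio ≈ 1.8148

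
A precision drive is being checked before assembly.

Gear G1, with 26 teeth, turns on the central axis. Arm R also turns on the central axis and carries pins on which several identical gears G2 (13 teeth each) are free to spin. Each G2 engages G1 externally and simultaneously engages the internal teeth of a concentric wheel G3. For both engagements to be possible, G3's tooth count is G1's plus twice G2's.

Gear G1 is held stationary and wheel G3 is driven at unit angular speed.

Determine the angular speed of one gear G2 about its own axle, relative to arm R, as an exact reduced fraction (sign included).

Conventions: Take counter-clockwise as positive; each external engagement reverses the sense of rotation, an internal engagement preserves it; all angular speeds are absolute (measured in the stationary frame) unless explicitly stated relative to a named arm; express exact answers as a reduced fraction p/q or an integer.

topology: planetary set — G1 26T / G2 13T / G3 52T, arm = carrier (Willis)
ring teeth: 26 + 2·13 = 52
26(ω_sun−ω_arm) = −52(ω_ring−ω_arm),  ω_sun = 0, ω_ring = 1
26(0−ω_arm) = −52(1−ω_arm)  ⇒  78·ω_arm = 52  ⇒  ω_arm = 2/3
sun–planet mesh: 26·(0−2/3) = −13·(ω_p−ω_arm)  ⇒  ω_p−ω_arm = 4/3
exact speed ratio = 4/3

4/3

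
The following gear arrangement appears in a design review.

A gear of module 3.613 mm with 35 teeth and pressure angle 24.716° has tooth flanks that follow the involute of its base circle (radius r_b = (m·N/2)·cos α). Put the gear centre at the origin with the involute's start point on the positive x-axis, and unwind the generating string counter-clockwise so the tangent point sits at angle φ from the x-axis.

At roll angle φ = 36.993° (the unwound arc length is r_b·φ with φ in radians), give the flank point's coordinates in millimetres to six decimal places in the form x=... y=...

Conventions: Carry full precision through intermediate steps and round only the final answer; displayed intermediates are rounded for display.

x=68.187654 y=4.941232

recognized (one wheel, involute flank): single-mesh tooth geometry, m = 3.613, N = 35
pitch radius r_p = m·N/2 = 3.613·35/2 = 63.227500
base radius r_b = r_p·cos α = 63.227500·cos 24.716° = 57.435321
roll angle φ = 36.993° = 0.64564965 rad
x = r_b·(cos φ + φ·sin φ) = 68.187654
y = r_b·(sin φ − φ·cos φ) = 4.941232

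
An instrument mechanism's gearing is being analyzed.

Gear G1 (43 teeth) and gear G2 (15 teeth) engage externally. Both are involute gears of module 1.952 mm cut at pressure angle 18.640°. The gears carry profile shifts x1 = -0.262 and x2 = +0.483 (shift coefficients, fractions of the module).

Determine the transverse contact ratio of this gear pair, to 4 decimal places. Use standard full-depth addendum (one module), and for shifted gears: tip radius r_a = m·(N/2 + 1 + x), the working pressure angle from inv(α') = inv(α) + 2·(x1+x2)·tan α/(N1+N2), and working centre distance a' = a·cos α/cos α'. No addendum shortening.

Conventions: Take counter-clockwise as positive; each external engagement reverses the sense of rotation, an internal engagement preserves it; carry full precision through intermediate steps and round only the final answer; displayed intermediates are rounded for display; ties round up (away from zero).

topology: single-mesh involute geometry — m = 1.952, 43T/15T pair
base radii: r_b1 = 39.766590, r_b2 = 13.872066
tip radii: r_a1 = 43.408576, r_a2 = 17.534816
inv(α') = inv(18.640°) + 2·(-0.262+0.483)·tan α/(43+15) = 0.01455576  ⇒  α' = 19.84797°
a' = a·cos α / cos α' = 56.6080·cos 18.640°/cos 19.84797° = 57.026191
action lengths: √(r_a1²−r_b1²) = 17.404678, √(r_a2²−r_b2²) = 10.725463
base pitch p_b = π·m·cos α = 5.810717
CR = (17.404678 + 10.725463 − 57.026191·sin 19.84797°)/5.810717 = 1.508986
contact ratio ≈ 1.5090

1.5090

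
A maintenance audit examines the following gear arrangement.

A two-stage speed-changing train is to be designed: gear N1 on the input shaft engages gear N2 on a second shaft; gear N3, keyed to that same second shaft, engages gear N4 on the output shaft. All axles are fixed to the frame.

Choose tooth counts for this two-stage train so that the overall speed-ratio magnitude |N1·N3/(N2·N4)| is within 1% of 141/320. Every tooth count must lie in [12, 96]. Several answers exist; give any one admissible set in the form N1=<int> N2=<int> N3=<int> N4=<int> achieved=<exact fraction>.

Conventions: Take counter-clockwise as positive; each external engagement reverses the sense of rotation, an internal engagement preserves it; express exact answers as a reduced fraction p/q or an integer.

N1=12 N2=16 N3=47 N4=80 achieved=141/320

class = fixed-axis compound train [2-stage, 141/320 wanted]
target = 141/320 in lowest terms: an exact hit needs N1·N3 = k·141 and N2·N4 = k·320 for one integer k, every count in [12, 96]; additionally prefer no 1:1 stage (N1 ≠ N2, N3 ≠ N4)
k = 1…3: no 1:1-free in-range split of k·141 and k·320 into factor pairs; take k = 4
k = 4: N1·N3 = 564 = 12·47, N2·N4 = 1280 = 16·80
achieved = 12·47/(16·80) = 141/320; |achieved − target| = 0 ≤ 141/32000 ✓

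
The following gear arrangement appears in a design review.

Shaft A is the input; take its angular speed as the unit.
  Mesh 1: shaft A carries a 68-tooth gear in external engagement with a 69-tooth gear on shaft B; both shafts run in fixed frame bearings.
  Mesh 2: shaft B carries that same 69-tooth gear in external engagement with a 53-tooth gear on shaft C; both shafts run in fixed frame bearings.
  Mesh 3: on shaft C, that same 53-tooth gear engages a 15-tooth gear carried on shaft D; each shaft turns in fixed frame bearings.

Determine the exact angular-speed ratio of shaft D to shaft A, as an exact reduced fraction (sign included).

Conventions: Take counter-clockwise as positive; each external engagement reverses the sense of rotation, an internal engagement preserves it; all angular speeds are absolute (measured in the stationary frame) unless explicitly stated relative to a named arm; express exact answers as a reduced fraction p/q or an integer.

class = fixed-axis compound train [3 meshes; 3 ratios multiply, 3 sense flips]
mesh 1 [68T→69T]: running ratio 68/69, sense −
mesh 2 [69T→53T]: running ratio 68/53, sense +
mesh 3 [53T→15T]: running ratio 68/15, sense −
ω_out/ω_in = -68/15

-68/15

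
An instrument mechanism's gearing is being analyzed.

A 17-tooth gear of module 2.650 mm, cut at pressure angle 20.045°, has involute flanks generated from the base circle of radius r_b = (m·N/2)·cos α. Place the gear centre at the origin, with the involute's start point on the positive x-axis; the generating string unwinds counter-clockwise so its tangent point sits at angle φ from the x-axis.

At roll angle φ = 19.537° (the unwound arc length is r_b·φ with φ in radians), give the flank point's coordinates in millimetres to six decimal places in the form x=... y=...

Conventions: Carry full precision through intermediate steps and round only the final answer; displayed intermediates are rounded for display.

topology: single-mesh involute geometry — m = 2.650, N = 17
pitch radius r_p = m·N/2 = 2.650·17/2 = 22.525000
base radius r_b = r_p·cos α = 22.525000·cos 20.045° = 21.160519
roll angle φ = 19.537° = 0.34098498 rad
x = r_b·(cos φ + φ·sin φ) = 22.355166
y = r_b·(sin φ − φ·cos φ) = 0.276409

x=22.355166 y=0.276409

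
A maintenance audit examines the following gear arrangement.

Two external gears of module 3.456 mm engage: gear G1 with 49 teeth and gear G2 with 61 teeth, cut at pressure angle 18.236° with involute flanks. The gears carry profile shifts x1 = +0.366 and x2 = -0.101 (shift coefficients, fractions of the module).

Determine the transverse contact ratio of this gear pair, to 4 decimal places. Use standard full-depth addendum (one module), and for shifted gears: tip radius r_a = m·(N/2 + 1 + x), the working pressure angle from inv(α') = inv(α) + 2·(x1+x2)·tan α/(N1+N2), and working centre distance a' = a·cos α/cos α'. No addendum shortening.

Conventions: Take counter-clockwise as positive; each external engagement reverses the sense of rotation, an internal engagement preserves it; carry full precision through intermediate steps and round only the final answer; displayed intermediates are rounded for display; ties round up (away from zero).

single-mesh involute tooth geometry (49T engaging 61T at module 3.456)
base radii: r_b1 = 80.419401, r_b2 = 100.113948
tip radii: r_a1 = 89.392896, r_a2 = 108.514944
inv(α') = inv(18.236°) + 2·(+0.366-0.101)·tan α/(49+61) = 0.01278890  ⇒  α' = 19.03562°
a' = a·cos α / cos α' = 190.0800·cos 18.236°/cos 19.03562° = 190.976718
action lengths: √(r_a1²−r_b1²) = 39.036006, √(r_a2²−r_b2²) = 41.865146
base pitch p_b = π·m·cos α = 10.312041
CR = (39.036006 + 41.865146 − 190.976718·sin 19.03562°)/10.312041 = 1.804975
contact ratio ≈ 1.8050

1.8050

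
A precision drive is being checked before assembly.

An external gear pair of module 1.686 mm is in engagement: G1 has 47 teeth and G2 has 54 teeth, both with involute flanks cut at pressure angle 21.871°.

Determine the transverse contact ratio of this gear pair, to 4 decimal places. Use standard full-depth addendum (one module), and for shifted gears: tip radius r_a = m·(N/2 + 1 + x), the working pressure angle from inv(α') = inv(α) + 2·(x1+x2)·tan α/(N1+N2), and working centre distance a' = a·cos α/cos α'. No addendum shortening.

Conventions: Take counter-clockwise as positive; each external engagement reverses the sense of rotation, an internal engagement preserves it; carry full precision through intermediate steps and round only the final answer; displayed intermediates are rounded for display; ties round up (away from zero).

topology: single-mesh involute geometry — m = 1.686, 47T/54T pair
base radii: r_b1 = 36.769275, r_b2 = 42.245550
tip radii: r_a1 = 41.307000, r_a2 = 47.208000
no profile shift: α' = α, a' = a
action lengths: √(r_a1²−r_b1²) = 18.822557, √(r_a2²−r_b2²) = 21.069142
base pitch p_b = π·m·cos α = 4.915493
CR = (18.822557 + 21.069142 − 85.143000·sin 21.87100°)/4.915493 = 1.662984
contact ratio ≈ 1.6630

1.6630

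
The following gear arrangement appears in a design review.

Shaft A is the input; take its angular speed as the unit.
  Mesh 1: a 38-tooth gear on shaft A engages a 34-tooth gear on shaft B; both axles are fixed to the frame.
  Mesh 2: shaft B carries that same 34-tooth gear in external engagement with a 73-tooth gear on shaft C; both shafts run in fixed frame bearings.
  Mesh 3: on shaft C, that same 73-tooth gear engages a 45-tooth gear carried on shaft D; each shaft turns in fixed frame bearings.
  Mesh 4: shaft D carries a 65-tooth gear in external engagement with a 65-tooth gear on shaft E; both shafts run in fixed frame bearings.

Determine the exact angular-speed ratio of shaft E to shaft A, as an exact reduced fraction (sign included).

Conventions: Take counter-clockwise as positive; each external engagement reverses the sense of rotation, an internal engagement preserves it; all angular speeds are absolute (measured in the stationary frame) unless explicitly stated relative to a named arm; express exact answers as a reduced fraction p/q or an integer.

class = fixed-axis compound train [4 meshes; 4 ratios multiply, 4 sense flips]
mesh 1 [38T→34T]: running ratio 19/17, sense −
mesh 2 [34T→73T]: running ratio 38/73, sense +
mesh 3 [73T→45T]: running ratio 38/45, sense −
mesh 4 [65T→65T]: running ratio 38/45, sense +
ω_out/ω_in = 38/45

38/45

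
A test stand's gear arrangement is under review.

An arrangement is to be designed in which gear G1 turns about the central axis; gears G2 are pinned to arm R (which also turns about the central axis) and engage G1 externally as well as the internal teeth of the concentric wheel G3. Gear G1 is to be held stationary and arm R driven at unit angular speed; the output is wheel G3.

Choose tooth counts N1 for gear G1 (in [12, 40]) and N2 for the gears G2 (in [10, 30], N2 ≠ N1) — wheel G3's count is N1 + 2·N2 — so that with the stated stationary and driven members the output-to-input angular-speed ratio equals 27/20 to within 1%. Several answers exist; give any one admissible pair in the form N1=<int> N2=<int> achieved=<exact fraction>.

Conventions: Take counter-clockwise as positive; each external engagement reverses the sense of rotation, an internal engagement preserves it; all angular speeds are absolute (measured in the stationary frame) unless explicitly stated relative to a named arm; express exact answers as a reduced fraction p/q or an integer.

N1=14 N2=13 achieved=27/20

topology: planetary set — design target 27/20, arm = carrier (Willis)
Willis with ω_sun = 0: ω_ring/ω_arm = (N1+N3)/N3; set equal to 27/20  ⇒  N3/N1 = 1/(27/20 − 1) = 20/7
N3 = N1 + 2·N2  ⇒  N2/N1 = (N3/N1 − 1)/2 = (20/7 − 1)/2 = 13/14
smallest multiple with N1 ≥ 12 and N2 ≥ 10: k = 1  ⇒  N1 = 1·14 = 14, N2 = 1·13 = 13 (N1 ≤ 40, N2 ≤ 30, N2 ≠ N1 ✓), N3 = 14 + 2·13 = 40
check: (N1+N3)/N3 with N1 = 14, N3 = 40 gives 27/20; |achieved − target| = 0 ≤ 27/2000 ✓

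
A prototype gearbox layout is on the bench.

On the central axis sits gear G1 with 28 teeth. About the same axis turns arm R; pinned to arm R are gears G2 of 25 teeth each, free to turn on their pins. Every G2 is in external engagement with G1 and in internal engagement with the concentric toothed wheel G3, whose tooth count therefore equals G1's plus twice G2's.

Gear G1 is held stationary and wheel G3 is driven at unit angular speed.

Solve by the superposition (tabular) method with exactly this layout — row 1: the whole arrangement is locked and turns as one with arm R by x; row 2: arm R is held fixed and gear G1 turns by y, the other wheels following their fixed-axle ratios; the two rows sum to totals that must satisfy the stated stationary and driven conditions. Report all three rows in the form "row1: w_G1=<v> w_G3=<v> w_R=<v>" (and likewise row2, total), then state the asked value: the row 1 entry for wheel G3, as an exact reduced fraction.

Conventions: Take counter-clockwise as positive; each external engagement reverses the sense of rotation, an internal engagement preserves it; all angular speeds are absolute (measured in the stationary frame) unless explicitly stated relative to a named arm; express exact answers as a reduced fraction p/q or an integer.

recognized (axles ride arm R): planetary set, 28/25/78 teeth
row 1 — lock + rotate with arm: ω_sun = ω_ring = ω_arm = x
superposition row 2 [arm held]: sun y, ring −(28/78)·y, arm 0
boundary: total ω_sun = x + y = 0 and total ω_ring = x − (28/78)·y = 1  ⇒  y = -39/53, x = 39/53
row 2 ring = −(28/78)·(-39/53) = 14/53
totals (row 1 + row 2): sun 39/53 + (-39/53) = 0, ring 39/53 + 14/53 = 1, arm 39/53 + 0 = 39/53
asked cell (row1, ring) = 39/53

row1: w_G1=39/53 w_G3=39/53 w_R=39/53
row2: w_G1=-39/53 w_G3=14/53 w_R=0
total: w_G1=0 w_G3=1 w_R=39/53
asked value: 39/53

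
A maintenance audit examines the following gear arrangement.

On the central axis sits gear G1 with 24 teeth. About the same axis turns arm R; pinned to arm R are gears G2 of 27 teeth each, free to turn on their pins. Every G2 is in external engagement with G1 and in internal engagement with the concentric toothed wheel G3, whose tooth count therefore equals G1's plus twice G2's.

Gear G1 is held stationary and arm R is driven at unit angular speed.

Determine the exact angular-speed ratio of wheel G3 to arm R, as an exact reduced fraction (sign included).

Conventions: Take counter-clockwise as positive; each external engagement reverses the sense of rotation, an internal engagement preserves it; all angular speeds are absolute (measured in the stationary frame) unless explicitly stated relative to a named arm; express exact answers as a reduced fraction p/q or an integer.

17/13

planetary set (24T centre, 27T on arm, 78T internal) — Willis relation
ring teeth: 24 + 2·27 = 78
24(ω_sun−ω_arm) = −78(ω_ring−ω_arm),  ω_sun = 0, ω_arm = 1
ω_ring = 1 − (24/78)(0−1) = 17/13
ω_out/ω_in = 17/13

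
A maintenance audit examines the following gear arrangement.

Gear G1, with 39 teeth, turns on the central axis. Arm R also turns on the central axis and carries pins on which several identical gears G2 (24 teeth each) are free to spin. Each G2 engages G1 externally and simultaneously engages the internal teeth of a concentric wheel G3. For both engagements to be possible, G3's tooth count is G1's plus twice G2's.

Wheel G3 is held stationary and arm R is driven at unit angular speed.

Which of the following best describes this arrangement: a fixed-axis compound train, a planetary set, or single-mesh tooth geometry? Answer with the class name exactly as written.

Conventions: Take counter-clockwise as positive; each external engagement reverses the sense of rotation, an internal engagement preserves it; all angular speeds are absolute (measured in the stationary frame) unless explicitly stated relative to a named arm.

planetary set

class = planetary set [G3 = 39+2·24 = 87; Willis about the carrier]
classification: planetary set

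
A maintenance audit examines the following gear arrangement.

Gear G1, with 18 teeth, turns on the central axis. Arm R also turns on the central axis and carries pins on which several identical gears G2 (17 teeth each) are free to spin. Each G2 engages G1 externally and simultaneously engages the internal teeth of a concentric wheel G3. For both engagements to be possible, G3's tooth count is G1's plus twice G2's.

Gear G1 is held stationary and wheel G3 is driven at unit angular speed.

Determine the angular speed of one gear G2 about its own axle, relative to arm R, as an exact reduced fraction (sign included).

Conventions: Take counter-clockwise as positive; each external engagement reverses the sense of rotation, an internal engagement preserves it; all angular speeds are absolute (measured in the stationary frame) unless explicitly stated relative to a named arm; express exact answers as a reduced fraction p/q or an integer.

468/595

recognized (axles ride arm R): planetary set, 18/17/52 teeth
ring teeth: 18 + 2·17 = 52
18(ω_sun−ω_arm) = −52(ω_ring−ω_arm),  ω_sun = 0, ω_ring = 1
18(0−ω_arm) = −52(1−ω_arm)  ⇒  70·ω_arm = 52  ⇒  ω_arm = 26/35
sun–planet mesh: 18·(0−26/35) = −17·(ω_p−ω_arm)  ⇒  ω_p−ω_arm = 468/595
exact speed ratio = 468/595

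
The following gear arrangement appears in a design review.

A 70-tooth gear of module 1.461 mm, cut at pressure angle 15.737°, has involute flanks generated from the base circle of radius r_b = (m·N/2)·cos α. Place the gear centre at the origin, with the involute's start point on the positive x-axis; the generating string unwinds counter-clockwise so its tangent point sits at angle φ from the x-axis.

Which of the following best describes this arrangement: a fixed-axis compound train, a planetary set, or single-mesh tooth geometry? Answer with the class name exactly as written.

single-mesh tooth geometry

single-mesh involute tooth geometry (70T wheel at module 1.461)
classification: single-mesh tooth geometry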